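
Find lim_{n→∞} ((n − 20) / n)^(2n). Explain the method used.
lim = e^(−40)

Rewrite as (1 − 20/n)^(2n). By the standard limit (1 + x/n)^n → e^x, we have (1 − 20/n)^n → e^(−20), and raising to the 2nd power gives e^(−40).
More precisely, ln[(1 − 20/n)^(2n)] = 2n · ln(1 − 20/n) = 2n · (-20/n + O(1/n^2)) = -40 + O(1/n) → -40.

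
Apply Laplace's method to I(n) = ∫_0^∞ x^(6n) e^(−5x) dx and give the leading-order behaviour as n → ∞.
I(n) ~ (sqrt(2π·6n) / 5) · (6n/(5e))^(6n)

Write the integrand as exp(6n ln x − 5x) and set f(x) = 6n ln x − 5x. Then f'(x) = 6n/x − 5 = 0 at x* = 6n/5, and f''(x*) = −6n/x*^2 = −5^2/(6n). Laplace's method (interior maximum) gives
  I(n) ~ e^(f(x*)) · sqrt(2π / |f''(x*)|)
        = exp(6n ln(6n/5) − 6n) · sqrt(2π · 6n / 5^2)
        = (6n/5)^(6n) e^(−6n) · sqrt(2π·6n) / 5
        = (sqrt(2π·6n) / 5) · (6n/(5e))^(6n).
This matches Γ(6n+1)/5^(6n+1) with Stirling applied to Γ.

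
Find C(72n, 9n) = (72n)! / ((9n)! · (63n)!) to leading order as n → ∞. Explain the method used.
C(72n, 9n) ~ (16777216/823543)^(9n) · sqrt(4/(7π·9n))

Write N = 9n. Apply Stirling to each factorial:
  (8N)! ~ sqrt(2π·8N) · (8N/e)^(8N),
  N! ~ sqrt(2π N) · (N/e)^N,
  (7N)! ~ sqrt(2π·7N) · (7N/e)^(7N).
The exponential factors combine to (8N)^(8N) / (N^N · (7N)^(7N)) = 8^(8N)/7^(7N) = (8^8/7^7)^N = (16777216/823543)^N.
The square-root prefactors combine to sqrt(2π·8N) / (sqrt(2π N)·sqrt(2π·7N)) = sqrt(8 / (2π·7·N)) = sqrt(4/(7π·9n)).
Substituting N = 9n: C(72n, 9n) ~ (16777216/823543)^(9n) · sqrt(4/(7π·9n)).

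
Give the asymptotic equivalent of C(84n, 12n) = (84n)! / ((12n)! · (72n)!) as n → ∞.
C(84n, 12n) ~ (823543/46656)^(12n) · sqrt(7/(12π·12n))

Write N = 12n. Apply Stirling to each factorial:
  (7N)! ~ sqrt(2π·7N) · (7N/e)^(7N),
  N! ~ sqrt(2π N) · (N/e)^N,
  (6N)! ~ sqrt(2π·6N) · (6N/e)^(6N).
The exponential factors combine to (7N)^(7N) / (N^N · (6N)^(6N)) = 7^(7N)/6^(6N) = (7^7/6^6)^N = (823543/46656)^N.
The square-root prefactors combine to sqrt(2π·7N) / (sqrt(2π N)·sqrt(2π·6N)) = sqrt(7 / (2π·6·N)) = sqrt(7/(12π·12n)).
Substituting N = 12n: C(84n, 12n) ~ (823543/46656)^(12n) · sqrt(7/(12π·12n)).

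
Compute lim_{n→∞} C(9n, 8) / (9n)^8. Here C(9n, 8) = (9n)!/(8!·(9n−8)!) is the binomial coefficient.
lim = 1/8! = 1/40320

With N = 9n → ∞: C(N, 8) / N^8 = [N(N−1)…(N−7)] / (8! · N^8) = (1/8!) · 1 · (1 − 1/(9n)) · … · (1 − 7/(9n)). Each factor → 1 as N → ∞, so the limit is 1/8! = 1/40320.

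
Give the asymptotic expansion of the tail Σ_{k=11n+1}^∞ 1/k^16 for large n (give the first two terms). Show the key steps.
Σ_{k>11n} 1/k^16 = 1/(15 · (11n)^15) − 1/(2 · (11n)^16) + O(1/(11n)^17)

Compare to the integral: ∫_{11n}^∞ x^(−16) dx = [−x^(−15)/15]_{11n}^∞ = 1/((16−1)·(11n)^15). The Euler-Maclaurin correction adds −f(11n)/2 = −1/(2·(11n)^16). Euler-Maclaurin then gives
  Σ_{k>11n} 1/k^16 = ∫_{11n}^∞ dx/x^16 − 1/(2·(11n)^16) + O(1/(11n)^17).
(Equivalently this is ζ(16) − Σ_{k≤11n} 1/k^16.)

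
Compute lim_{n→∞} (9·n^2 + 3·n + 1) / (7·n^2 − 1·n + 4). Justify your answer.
lim = 9/7

For large n the leading n^2 terms dominate both numerator and denominator. Dividing top and bottom by n^2, every other term tends to 0, leaving 9/7.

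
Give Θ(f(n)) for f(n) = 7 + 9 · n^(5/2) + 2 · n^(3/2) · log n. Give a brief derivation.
f(n) ∈ Θ(n^(5/2))

Compare the terms by growth order. For large n, n^a · (log n)^b dominates n^a' · (log n)^b' iff a > a', or (a = a' and b > b'). Ranking the 3 terms shows the dominant one is 9 · n^(5/2). Hence f(n) ∈ Θ(n^(5/2)).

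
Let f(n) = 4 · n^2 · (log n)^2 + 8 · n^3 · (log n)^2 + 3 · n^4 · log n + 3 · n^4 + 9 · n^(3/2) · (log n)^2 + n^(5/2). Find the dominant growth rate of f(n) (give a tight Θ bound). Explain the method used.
f(n) ∈ Θ(n^4 · log n)

Compare the terms by growth order. For large n, n^a · (log n)^b dominates n^a' · (log n)^b' iff a > a', or (a = a' and b > b'). Ranking the 6 terms shows the dominant one is 3 · n^4 · log n. Hence f(n) ∈ Θ(n^4 · log n).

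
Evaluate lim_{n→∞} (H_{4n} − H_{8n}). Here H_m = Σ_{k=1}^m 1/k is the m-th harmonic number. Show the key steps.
lim = ln(4/8) = −ln 2

Euler-Maclaurin gives H_m = ln m + γ + 1/(2m) + O(1/m^2). The γ and O(1/m) terms cancel in the difference:
  H_{4n} − H_{8n} = ln(4n) − ln(8n) + O(1/n) = ln(4/8) + O(1/n).
Hence the limit is ln(4/8) = −ln 2.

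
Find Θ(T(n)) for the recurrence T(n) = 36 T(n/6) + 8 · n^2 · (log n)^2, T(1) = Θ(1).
T(n) = Θ(n^2 · (log n)^3)

Here log_6 36 = 2 and f(n) = 8 · n^2 · (log n)^2 = Θ(n^(log_6 36) · (log n)^2). This is the extended Case 2 of the master theorem (f matches the critical exponent up to log factors), giving T(n) = Θ(n^(log_6 36) · (log n)^(2+1)) = Θ(n^2 · (log n)^3).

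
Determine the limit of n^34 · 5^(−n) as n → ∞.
lim = 0

Exponentials with base > 1 dominate every fixed polynomial: for any fixed c, n^c / 5^n → 0 as n → ∞ (e.g. by the ratio test, or by writing 5^n = e^(n ln 5) and noting e^(n ln 5) / n^c → ∞). Hence n^34 · 5^(−n) = n^34 / 5^n → 0.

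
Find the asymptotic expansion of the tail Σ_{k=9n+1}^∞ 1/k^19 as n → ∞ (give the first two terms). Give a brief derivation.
Σ_{k>9n} 1/k^19 = 1/(18 · (9n)^18) − 1/(2 · (9n)^19) + O(1/(9n)^20)

Compare to the integral: ∫_{9n}^∞ x^(−19) dx = [−x^(−18)/18]_{9n}^∞ = 1/((19−1)·(9n)^18). The Euler-Maclaurin correction adds −f(9n)/2 = −1/(2·(9n)^19). Euler-Maclaurin then gives
  Σ_{k>9n} 1/k^19 = ∫_{9n}^∞ dx/x^19 − 1/(2·(9n)^19) + O(1/(9n)^20).
(Equivalently this is ζ(19) − Σ_{k≤9n} 1/k^19.)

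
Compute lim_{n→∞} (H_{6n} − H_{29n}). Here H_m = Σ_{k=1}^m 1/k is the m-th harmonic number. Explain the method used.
lim = ln(6/29)

Euler-Maclaurin gives H_m = ln m + γ + 1/(2m) + O(1/m^2). The γ and O(1/m) terms cancel in the difference:
  H_{6n} − H_{29n} = ln(6n) − ln(29n) + O(1/n) = ln(6/29) + O(1/n).
Hence the limit is ln(6/29).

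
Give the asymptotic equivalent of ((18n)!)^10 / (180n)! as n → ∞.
((18n)!)^10/(180n)! ~ ((2π·18n)^(9/2) / sqrt(10)) · 10^(−10·18n)  →  0

Write N = 18n. Stirling: N! ~ sqrt(2π N)(N/e)^N and (10N)! ~ sqrt(2π·10N)·(10N/e)^(10N).
  (N!)^10/(10N)! ~ (2π N)^(10/2) (N/e)^(10N) / [sqrt(2π·10N) (10N/e)^(10N)]
     = (2π N)^(10/2) / sqrt(2π·10N) · (N/(10N))^(10N)
     = (2π N)^((10−1)/2) / sqrt(10) · 10^(−10N).
Since 10^10 > 1, the factor 10^(−10N) decays exponentially, so the ratio → 0. Substituting N = 18n gives the stated form.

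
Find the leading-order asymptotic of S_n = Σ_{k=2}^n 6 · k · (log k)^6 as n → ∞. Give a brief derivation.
S_n ~ 3 · n^2 · (log n)^6

By integral comparison, S_n = ∫_1^n 6 · x · (log x)^6 dx + O(n · (log n)^6). For the integral, the leading term of ∫_1^n x^1 (log x)^6 dx is n^2/2 · (log n)^6 (by repeated integration by parts; each step lowers the log-exponent and produces a relatively O(1/log n) correction). Hence S_n ~ 3 · n^2 · (log n)^6.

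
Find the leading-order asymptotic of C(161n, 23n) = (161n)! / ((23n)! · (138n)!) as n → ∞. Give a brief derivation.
C(161n, 23n) ~ (823543/46656)^(23n) · sqrt(7/(12π·23n))

Write N = 23n. Apply Stirling to each factorial:
  (7N)! ~ sqrt(2π·7N) · (7N/e)^(7N),
  N! ~ sqrt(2π N) · (N/e)^N,
  (6N)! ~ sqrt(2π·6N) · (6N/e)^(6N).
The exponential factors combine to (7N)^(7N) / (N^N · (6N)^(6N)) = 7^(7N)/6^(6N) = (7^7/6^6)^N = (823543/46656)^N.
The square-root prefactors combine to sqrt(2π·7N) / (sqrt(2π N)·sqrt(2π·6N)) = sqrt(7 / (2π·6·N)) = sqrt(7/(12π·23n)).
Substituting N = 23n: C(161n, 23n) ~ (823543/46656)^(23n) · sqrt(7/(12π·23n)).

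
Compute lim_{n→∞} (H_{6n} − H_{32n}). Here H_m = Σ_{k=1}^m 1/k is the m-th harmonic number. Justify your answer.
lim = ln(6/32) = ln(3/16)

Euler-Maclaurin gives H_m = ln m + γ + 1/(2m) + O(1/m^2). The γ and O(1/m) terms cancel in the difference:
  H_{6n} − H_{32n} = ln(6n) − ln(32n) + O(1/n) = ln(6/32) + O(1/n).
Hence the limit is ln(6/32) = ln(3/16).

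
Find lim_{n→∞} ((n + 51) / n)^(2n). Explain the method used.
lim = e^102

Rewrite as (1 + 51/n)^(2n). By the standard limit (1 + x/n)^n → e^x, we have (1 + 51/n)^n → e^51, and raising to the 2nd power gives e^102.
More precisely, ln[(1 + 51/n)^(2n)] = 2n · ln(1 + 51/n) = 2n · (51/n + O(1/n^2)) = 102 + O(1/n) → 102.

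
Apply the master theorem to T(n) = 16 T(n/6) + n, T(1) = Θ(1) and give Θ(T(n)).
T(n) = Θ(n^(log_6 16))

Master theorem: compare f(n) = n to n^(log_6 16) where log_6 16 ≈ 1.547. Since 1 < log_6 16, we have f(n) = O(n^(log_6 16 − ε)) for some ε > 0 — Case 1. Hence T(n) = Θ(n^(log_6 16)).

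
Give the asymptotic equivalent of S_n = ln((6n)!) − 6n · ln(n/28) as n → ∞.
S_n ~ 6n · (ln 168 − 1) + O(ln n)

Stirling: ln((6n)!) = 6n ln(6n) − 6n + O(ln n).
  S_n = 6n ln(6n) − 6n − 6n ln(n/28) + O(ln n)
      = 6n ln(6n) − 6n ln n + 6n ln 28 − 6n + O(ln n)
      = 6n ln 6 + 6n ln 28 − 6n + O(ln n)
      = 6n (ln 168 − 1) + O(ln n).
Numerically ln(168) − 1 ≈ 4.1240.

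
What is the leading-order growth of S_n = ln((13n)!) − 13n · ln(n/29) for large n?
S_n ~ 13n · (ln 377 − 1) + O(ln n)

Stirling: ln((13n)!) = 13n ln(13n) − 13n + O(ln n).
  S_n = 13n ln(13n) − 13n − 13n ln(n/29) + O(ln n)
      = 13n ln(13n) − 13n ln n + 13n ln 29 − 13n + O(ln n)
      = 13n ln 13 + 13n ln 29 − 13n + O(ln n)
      = 13n (ln 377 − 1) + O(ln n).
Numerically ln(377) − 1 ≈ 4.9322.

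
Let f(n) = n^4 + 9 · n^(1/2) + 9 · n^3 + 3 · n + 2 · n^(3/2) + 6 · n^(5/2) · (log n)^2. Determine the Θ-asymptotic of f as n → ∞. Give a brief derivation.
f(n) ∈ Θ(n^4)

Compare the terms by growth order. For large n, n^a · (log n)^b dominates n^a' · (log n)^b' iff a > a', or (a = a' and b > b'). Ranking the 6 terms shows the dominant one is n^4. Hence f(n) ∈ Θ(n^4).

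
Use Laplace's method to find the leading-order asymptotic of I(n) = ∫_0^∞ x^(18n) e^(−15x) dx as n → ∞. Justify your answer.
I(n) ~ (sqrt(2π·18n) / 15) · (18n/(15e))^(18n)

Write the integrand as exp(18n ln x − 15x) and set f(x) = 18n ln x − 15x. Then f'(x) = 18n/x − 15 = 0 at x* = 18n/15, and f''(x*) = −18n/x*^2 = −15^2/(18n). Laplace's method (interior maximum) gives
  I(n) ~ e^(f(x*)) · sqrt(2π / |f''(x*)|)
        = exp(18n ln(18n/15) − 18n) · sqrt(2π · 18n / 15^2)
        = (18n/15)^(18n) e^(−18n) · sqrt(2π·18n) / 15
        = (sqrt(2π·18n) / 15) · (18n/(15e))^(18n).
This matches Γ(18n+1)/15^(18n+1) with Stirling applied to Γ.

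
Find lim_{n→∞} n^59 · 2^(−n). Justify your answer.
lim = 0

Exponentials with base > 1 dominate every fixed polynomial: for any fixed c, n^c / 2^n → 0 as n → ∞ (e.g. by the ratio test, or by writing 2^n = e^(n ln 2) and noting e^(n ln 2) / n^c → ∞). Hence n^59 · 2^(−n) = n^59 / 2^n → 0.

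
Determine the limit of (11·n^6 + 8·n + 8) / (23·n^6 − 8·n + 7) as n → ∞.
lim = 11/23

For large n the leading n^6 terms dominate both numerator and denominator. Dividing top and bottom by n^6, every other term tends to 0, leaving 11/23.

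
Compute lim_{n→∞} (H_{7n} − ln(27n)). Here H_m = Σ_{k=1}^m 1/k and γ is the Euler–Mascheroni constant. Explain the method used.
lim = ln(7/27) + γ

By Euler-Maclaurin, H_m = ln m + γ + O(1/m). So
  H_{7n} − ln(27n) = ln(7n) + γ − ln(27n) + O(1/n)
                       = ln(7/27) + γ + O(1/n).
Hence the limit is ln(7/27) + γ.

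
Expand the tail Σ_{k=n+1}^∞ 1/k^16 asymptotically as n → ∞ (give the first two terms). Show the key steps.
Σ_{k>n} 1/k^16 = 1/(15 · n^15) − 1/(2 · n^16) + O(1/n^17)

Compare to the integral: ∫_{n}^∞ x^(−16) dx = [−x^(−15)/15]_{n}^∞ = 1/((16−1)·n^15). The Euler-Maclaurin correction adds −f(n)/2 = −1/(2·n^16). Euler-Maclaurin then gives
  Σ_{k>n} 1/k^16 = ∫_{n}^∞ dx/x^16 − 1/(2·n^16) + O(1/n^17).
(Equivalently this is ζ(16) − Σ_{k≤n} 1/k^16.)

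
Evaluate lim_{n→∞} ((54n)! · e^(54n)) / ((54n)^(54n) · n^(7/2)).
lim = 0

Stirling: (54n)! ~ sqrt(2π·54n) · (54n/e)^(54n). Hence
  (54n)! · e^(54n) / (54n)^(54n) ~ sqrt(2π·54n).
Dividing by n^(7/2): sqrt(2π·54n) / n^(7/2) = sqrt(2π·54) · n^((1−7)/2), so the expression behaves like sqrt(2π·54) · n^((1−7)/2) → 0.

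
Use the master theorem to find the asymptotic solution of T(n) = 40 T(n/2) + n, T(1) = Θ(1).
T(n) = Θ(n^(log_2 40))

Master theorem: compare f(n) = n to n^(log_2 40) where log_2 40 ≈ 5.322. Since 1 < log_2 40, we have f(n) = O(n^(log_2 40 − ε)) for some ε > 0 — Case 1. Hence T(n) = Θ(n^(log_2 40)).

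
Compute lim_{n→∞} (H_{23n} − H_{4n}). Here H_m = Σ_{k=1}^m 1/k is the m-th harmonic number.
lim = ln(23/4)

Euler-Maclaurin gives H_m = ln m + γ + 1/(2m) + O(1/m^2). The γ and O(1/m) terms cancel in the difference:
  H_{23n} − H_{4n} = ln(23n) − ln(4n) + O(1/n) = ln(23/4) + O(1/n).
Hence the limit is ln(23/4).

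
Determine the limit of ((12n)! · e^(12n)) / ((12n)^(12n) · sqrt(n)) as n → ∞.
lim = sqrt(2π·12)

Stirling: (12n)! ~ sqrt(2π·12n) · (12n/e)^(12n). Hence
  (12n)! · e^(12n) / (12n)^(12n) ~ sqrt(2π·12n).
Dividing by sqrt(n): sqrt(2π·12n) / sqrt(n) = sqrt(2π·12) · n^((1−1)/2), so the limit is sqrt(2π·12).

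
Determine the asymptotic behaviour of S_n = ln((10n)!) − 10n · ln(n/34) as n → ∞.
S_n ~ 10n · (ln 340 − 1) + O(ln n)

Stirling: ln((10n)!) = 10n ln(10n) − 10n + O(ln n).
  S_n = 10n ln(10n) − 10n − 10n ln(n/34) + O(ln n)
      = 10n ln(10n) − 10n ln n + 10n ln 34 − 10n + O(ln n)
      = 10n ln 10 + 10n ln 34 − 10n + O(ln n)
      = 10n (ln 340 − 1) + O(ln n).
Numerically ln(340) − 1 ≈ 4.8289.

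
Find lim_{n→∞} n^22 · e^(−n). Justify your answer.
lim = 0

Exponentials with base > 1 dominate every fixed polynomial: for any fixed c, n^c / e^n → 0 as n → ∞ (e.g. by the ratio test, or since e^n grows faster than any power of n). Hence n^22 · e^(−n) = n^22 / e^n → 0.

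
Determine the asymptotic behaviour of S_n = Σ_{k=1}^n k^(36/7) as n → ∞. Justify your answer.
S_n ~ (7/43) · n^(43/7)

Integral comparison: Σ_{k=1}^n k^(36/7) = ∫_0^n x^(36/7) dx + O(n^(36/7)). The integral is n^(1 + 36/7) / (1 + 36/7) = n^((36+7)/7) / ((36+7)/7) = (7/43) · n^(43/7).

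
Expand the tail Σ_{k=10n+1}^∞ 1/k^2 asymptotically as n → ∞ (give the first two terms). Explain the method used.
Σ_{k>10n} 1/k^2 = 1/(1 · (10n)) − 1/(2 · (10n)^2) + O(1/(10n)^3)

Compare to the integral: ∫_{10n}^∞ x^(−2) dx = [−x^(−1)/1]_{10n}^∞ = 1/((2−1)·(10n)). The Euler-Maclaurin correction adds −f(10n)/2 = −1/(2·(10n)^2). Euler-Maclaurin then gives
  Σ_{k>10n} 1/k^2 = ∫_{10n}^∞ dx/x^2 − 1/(2·(10n)^2) + O(1/(10n)^3).
(Equivalently this is ζ(2) − Σ_{k≤10n} 1/k^2.)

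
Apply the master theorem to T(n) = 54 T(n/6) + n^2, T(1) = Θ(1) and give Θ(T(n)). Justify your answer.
T(n) = Θ(n^(log_6 54))

Master theorem: compare f(n) = n^2 to n^(log_6 54) where log_6 54 ≈ 2.226. Since 2 < log_6 54, we have f(n) = O(n^(log_6 54 − ε)) for some ε > 0 — Case 1. Hence T(n) = Θ(n^(log_6 54)).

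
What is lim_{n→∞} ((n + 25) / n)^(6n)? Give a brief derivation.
lim = e^150

Rewrite as (1 + 25/n)^(6n). By the standard limit (1 + x/n)^n → e^x, we have (1 + 25/n)^n → e^25, and raising to the 6th power gives e^150.
More precisely, ln[(1 + 25/n)^(6n)] = 6n · ln(1 + 25/n) = 6n · (25/n + O(1/n^2)) = 150 + O(1/n) → 150.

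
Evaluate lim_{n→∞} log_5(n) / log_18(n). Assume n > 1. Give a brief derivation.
lim = ln(18) / ln(5) = log_5(18)

Change of base: log_5(n) = ln n / ln 5 and log_18(n) = ln n / ln 18. The ratio is (ln n / ln 5) · (ln 18 / ln n) = ln 18 / ln 5, a constant independent of n. So the limit is ln 18 / ln 5 = log_5(18).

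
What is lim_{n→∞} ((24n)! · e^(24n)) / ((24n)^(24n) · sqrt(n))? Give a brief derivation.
lim = sqrt(2π·24)

Stirling: (24n)! ~ sqrt(2π·24n) · (24n/e)^(24n). Hence
  (24n)! · e^(24n) / (24n)^(24n) ~ sqrt(2π·24n).
Dividing by sqrt(n): sqrt(2π·24n) / sqrt(n) = sqrt(2π·24) · n^((1−1)/2), so the limit is sqrt(2π·24).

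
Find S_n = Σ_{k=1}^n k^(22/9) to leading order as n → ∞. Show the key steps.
S_n ~ (9/31) · n^(31/9)

Integral comparison: Σ_{k=1}^n k^(22/9) = ∫_0^n x^(22/9) dx + O(n^(22/9)). The integral is n^(1 + 22/9) / (1 + 22/9) = n^((22+9)/9) / ((22+9)/9) = (9/31) · n^(31/9).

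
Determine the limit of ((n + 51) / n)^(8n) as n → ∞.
lim = e^408

Rewrite as (1 + 51/n)^(8n). By the standard limit (1 + x/n)^n → e^x, we have (1 + 51/n)^n → e^51, and raising to the 8th power gives e^408.
More precisely, ln[(1 + 51/n)^(8n)] = 8n · ln(1 + 51/n) = 8n · (51/n + O(1/n^2)) = 408 + O(1/n) → 408.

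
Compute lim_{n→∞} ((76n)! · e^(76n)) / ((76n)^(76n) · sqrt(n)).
lim = sqrt(2π·76)

Stirling: (76n)! ~ sqrt(2π·76n) · (76n/e)^(76n). Hence
  (76n)! · e^(76n) / (76n)^(76n) ~ sqrt(2π·76n).
Dividing by sqrt(n): sqrt(2π·76n) / sqrt(n) = sqrt(2π·76) · n^((1−1)/2), so the limit is sqrt(2π·76).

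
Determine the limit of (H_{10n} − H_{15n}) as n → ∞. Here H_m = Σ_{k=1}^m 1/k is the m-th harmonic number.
lim = ln(10/15) = ln(2/3)

Euler-Maclaurin gives H_m = ln m + γ + 1/(2m) + O(1/m^2). The γ and O(1/m) terms cancel in the difference:
  H_{10n} − H_{15n} = ln(10n) − ln(15n) + O(1/n) = ln(10/15) + O(1/n).
Hence the limit is ln(10/15) = ln(2/3).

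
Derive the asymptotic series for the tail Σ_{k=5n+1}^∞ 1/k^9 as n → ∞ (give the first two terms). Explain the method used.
Σ_{k>5n} 1/k^9 = 1/(8 · (5n)^8) − 1/(2 · (5n)^9) + O(1/(5n)^10)

Compare to the integral: ∫_{5n}^∞ x^(−9) dx = [−x^(−8)/8]_{5n}^∞ = 1/((9−1)·(5n)^8). The Euler-Maclaurin correction adds −f(5n)/2 = −1/(2·(5n)^9). Euler-Maclaurin then gives
  Σ_{k>5n} 1/k^9 = ∫_{5n}^∞ dx/x^9 − 1/(2·(5n)^9) + O(1/(5n)^10).
(Equivalently this is ζ(9) − Σ_{k≤5n} 1/k^9.)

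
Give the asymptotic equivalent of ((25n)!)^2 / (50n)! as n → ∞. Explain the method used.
((25n)!)^2/(50n)! ~ ((2π·25n)^(1/2) / sqrt(2)) · 2^(−2·25n)  →  0

Write N = 25n. Stirling: N! ~ sqrt(2π N)(N/e)^N and (2N)! ~ sqrt(2π·2N)·(2N/e)^(2N).
  (N!)^2/(2N)! ~ (2π N)^(2/2) (N/e)^(2N) / [sqrt(2π·2N) (2N/e)^(2N)]
     = (2π N)^(2/2) / sqrt(2π·2N) · (N/(2N))^(2N)
     = (2π N)^((2−1)/2) / sqrt(2) · 2^(−2N).
Since 2^2 > 1, the factor 2^(−2N) decays exponentially, so the ratio → 0. Substituting N = 25n gives the stated form.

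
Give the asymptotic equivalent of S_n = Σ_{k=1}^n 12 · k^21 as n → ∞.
S_n ~ 6 · n^22 / 11

By integral comparison (Euler-Maclaurin), Σ_{k=1}^n 12 · k^21 = 12 · ∫_0^n x^21 dx + O(n^21) = 12 · n^22/22 = 6 · n^22 / 11 + O(n^21). (Equivalently, Faulhaber's formula gives the same leading term.)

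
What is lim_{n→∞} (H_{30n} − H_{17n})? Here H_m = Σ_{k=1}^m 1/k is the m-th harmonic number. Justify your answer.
lim = ln(30/17)

Euler-Maclaurin gives H_m = ln m + γ + 1/(2m) + O(1/m^2). The γ and O(1/m) terms cancel in the difference:
  H_{30n} − H_{17n} = ln(30n) − ln(17n) + O(1/n) = ln(30/17) + O(1/n).
Hence the limit is ln(30/17).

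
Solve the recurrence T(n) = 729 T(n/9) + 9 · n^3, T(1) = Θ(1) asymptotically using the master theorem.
T(n) = Θ(n^3 log n)

log_9 729 = 3, and f(n) = 9 · n^3 = Θ(n^(log_9 729)). This is Case 2 of the master theorem: T(n) = Θ(f(n) · log n) = Θ(n^3 log n).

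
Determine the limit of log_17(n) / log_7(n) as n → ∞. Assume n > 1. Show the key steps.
lim = ln(7) / ln(17) = log_17(7)

Change of base: log_17(n) = ln n / ln 17 and log_7(n) = ln n / ln 7. The ratio is (ln n / ln 17) · (ln 7 / ln n) = ln 7 / ln 17, a constant independent of n. So the limit is ln 7 / ln 17 = log_17(7).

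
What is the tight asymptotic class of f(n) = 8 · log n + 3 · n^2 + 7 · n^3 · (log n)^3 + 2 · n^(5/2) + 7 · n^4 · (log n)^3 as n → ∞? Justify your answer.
f(n) ∈ Θ(n^4 · (log n)^3)

Compare the terms by growth order. For large n, n^a · (log n)^b dominates n^a' · (log n)^b' iff a > a', or (a = a' and b > b'). Ranking the 5 terms shows the dominant one is 7 · n^4 · (log n)^3. Hence f(n) ∈ Θ(n^4 · (log n)^3).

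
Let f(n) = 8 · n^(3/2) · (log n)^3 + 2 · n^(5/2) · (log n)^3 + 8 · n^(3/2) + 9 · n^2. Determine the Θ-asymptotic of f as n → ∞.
f(n) ∈ Θ(n^(5/2) · (log n)^3)

Compare the terms by growth order. For large n, n^a · (log n)^b dominates n^a' · (log n)^b' iff a > a', or (a = a' and b > b'). Ranking the 4 terms shows the dominant one is 2 · n^(5/2) · (log n)^3. Hence f(n) ∈ Θ(n^(5/2) · (log n)^3).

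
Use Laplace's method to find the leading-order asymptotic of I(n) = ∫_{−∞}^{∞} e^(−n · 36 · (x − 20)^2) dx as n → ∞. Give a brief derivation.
I(n) = sqrt(π/(36n))

Here φ(x) = 36 · (x − 20)^2 has its unique minimum at x* = 20 with φ(x*) = 0 and φ''(x*) = 72. Laplace's method gives
  I(n) ~ e^(−n φ(x*)) · sqrt(2π / (n · φ''(x*))) = sqrt(2π / (72n)) = sqrt(π/(36n)).
This is exact: substituting u = (x − 20)·sqrt(36n) gives I(n) = (1/sqrt(36n)) ∫_{−∞}^{∞} e^(−u^2) du = sqrt(π/(36n)).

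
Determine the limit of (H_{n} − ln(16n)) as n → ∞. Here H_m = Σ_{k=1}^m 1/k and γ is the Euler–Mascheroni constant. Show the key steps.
lim = −ln 16 + γ

By Euler-Maclaurin, H_m = ln m + γ + O(1/m). So
  H_{n} − ln(16n) = ln(n) + γ − ln(16n) + O(1/n)
                       = ln(1/16) + γ + O(1/n).
Hence the limit is ln(1/16) + γ.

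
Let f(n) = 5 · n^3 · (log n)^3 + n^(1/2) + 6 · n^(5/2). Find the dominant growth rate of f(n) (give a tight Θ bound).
f(n) ∈ Θ(n^3 · (log n)^3)

Compare the terms by growth order. For large n, n^a · (log n)^b dominates n^a' · (log n)^b' iff a > a', or (a = a' and b > b'). Ranking the 3 terms shows the dominant one is 5 · n^3 · (log n)^3. Hence f(n) ∈ Θ(n^3 · (log n)^3).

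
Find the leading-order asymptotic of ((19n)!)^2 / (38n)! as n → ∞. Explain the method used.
((19n)!)^2/(38n)! ~ ((2π·19n)^(1/2) / sqrt(2)) · 2^(−2·19n)  →  0

Write N = 19n. Stirling: N! ~ sqrt(2π N)(N/e)^N and (2N)! ~ sqrt(2π·2N)·(2N/e)^(2N).
  (N!)^2/(2N)! ~ (2π N)^(2/2) (N/e)^(2N) / [sqrt(2π·2N) (2N/e)^(2N)]
     = (2π N)^(2/2) / sqrt(2π·2N) · (N/(2N))^(2N)
     = (2π N)^((2−1)/2) / sqrt(2) · 2^(−2N).
Since 2^2 > 1, the factor 2^(−2N) decays exponentially, so the ratio → 0. Substituting N = 19n gives the stated form.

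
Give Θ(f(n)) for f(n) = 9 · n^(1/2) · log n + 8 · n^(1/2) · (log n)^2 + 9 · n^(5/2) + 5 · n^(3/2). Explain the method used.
f(n) ∈ Θ(n^(5/2))

Compare the terms by growth order. For large n, n^a · (log n)^b dominates n^a' · (log n)^b' iff a > a', or (a = a' and b > b'). Ranking the 4 terms shows the dominant one is 9 · n^(5/2). Hence f(n) ∈ Θ(n^(5/2)).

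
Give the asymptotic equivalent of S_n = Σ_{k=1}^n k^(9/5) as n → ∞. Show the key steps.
S_n ~ (5/14) · n^(14/5)

Integral comparison: Σ_{k=1}^n k^(9/5) = ∫_0^n x^(9/5) dx + O(n^(9/5)). The integral is n^(1 + 9/5) / (1 + 9/5) = n^((9+5)/5) / ((9+5)/5) = (5/14) · n^(14/5).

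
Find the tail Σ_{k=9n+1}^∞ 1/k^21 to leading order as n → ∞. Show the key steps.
Σ_{k>9n} 1/k^21 ~ 1/(20 · (9n)^20)

Compare to the integral: ∫_{9n}^∞ x^(−21) dx = [−x^(−20)/20]_{9n}^∞ = 1/((21−1)·(9n)^20). Euler-Maclaurin then gives
  Σ_{k>9n} 1/k^21 = ∫_{9n}^∞ dx/x^21 − 1/(2·(9n)^21) + O(1/(9n)^22).
(Equivalently this is ζ(21) − Σ_{k≤9n} 1/k^21.)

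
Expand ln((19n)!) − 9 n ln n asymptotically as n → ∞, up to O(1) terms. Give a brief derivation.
ln((19n)!) − 9 n ln n = 10 n ln n + 19(ln 19 − 1) n + (1/2) ln(2π·19n) + O(1/n)

Stirling: ln((19n)!) = 19n ln(19n) − 19n + (1/2) ln(2π·19n) + O(1/n).
Expand 19n ln(19n) = 19n (ln n + ln 19) = 19n ln n + 19n ln 19.
Subtract 9n ln n: leading term is (19 − 9) n ln n = 10 n ln n. The next term is 19n ln 19 − 19n = 19(ln 19 − 1) n. Then the (1/2) ln(2π·19n) correction.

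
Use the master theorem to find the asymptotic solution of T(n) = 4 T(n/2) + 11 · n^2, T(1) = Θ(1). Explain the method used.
T(n) = Θ(n^2 log n)

log_2 4 = 2, and f(n) = 11 · n^2 = Θ(n^(log_2 4)). This is Case 2 of the master theorem: T(n) = Θ(f(n) · log n) = Θ(n^2 log n).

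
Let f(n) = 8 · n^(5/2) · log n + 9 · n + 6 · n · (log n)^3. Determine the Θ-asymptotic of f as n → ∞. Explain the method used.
f(n) ∈ Θ(n^(5/2) · log n)

Compare the terms by growth order. For large n, n^a · (log n)^b dominates n^a' · (log n)^b' iff a > a', or (a = a' and b > b'). Ranking the 3 terms shows the dominant one is 8 · n^(5/2) · log n. Hence f(n) ∈ Θ(n^(5/2) · log n).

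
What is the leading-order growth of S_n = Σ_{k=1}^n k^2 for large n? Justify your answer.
S_n ~ n^3 / 3

By integral comparison (Euler-Maclaurin), Σ_{k=1}^n k^2 = ∫_0^n x^2 dx + O(n^2) = n^3/3 + O(n^2). (Equivalently, Faulhaber's formula gives the same leading term.)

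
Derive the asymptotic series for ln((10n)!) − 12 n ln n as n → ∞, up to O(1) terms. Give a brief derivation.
ln((10n)!) − 12 n ln n = −2 n ln n + 10(ln 10 − 1) n + (1/2) ln(2π·10n) + O(1/n)

Stirling: ln((10n)!) = 10n ln(10n) − 10n + (1/2) ln(2π·10n) + O(1/n).
Expand 10n ln(10n) = 10n (ln n + ln 10) = 10n ln n + 10n ln 10.
Subtract 12n ln n: leading term is (10 − 12) n ln n = −2 n ln n. The next term is 10n ln 10 − 10n = 10(ln 10 − 1) n. Then the (1/2) ln(2π·10n) correction.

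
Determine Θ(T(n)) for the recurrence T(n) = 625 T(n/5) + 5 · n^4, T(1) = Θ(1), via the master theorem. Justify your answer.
T(n) = Θ(n^4 log n)

log_5 625 = 4, and f(n) = 5 · n^4 = Θ(n^(log_5 625)). This is Case 2 of the master theorem: T(n) = Θ(f(n) · log n) = Θ(n^4 log n).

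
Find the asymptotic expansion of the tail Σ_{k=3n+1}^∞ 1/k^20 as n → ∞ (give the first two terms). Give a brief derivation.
Σ_{k>3n} 1/k^20 = 1/(19 · (3n)^19) − 1/(2 · (3n)^20) + O(1/(3n)^21)

Compare to the integral: ∫_{3n}^∞ x^(−20) dx = [−x^(−19)/19]_{3n}^∞ = 1/((20−1)·(3n)^19). The Euler-Maclaurin correction adds −f(3n)/2 = −1/(2·(3n)^20). Euler-Maclaurin then gives
  Σ_{k>3n} 1/k^20 = ∫_{3n}^∞ dx/x^20 − 1/(2·(3n)^20) + O(1/(3n)^21).
(Equivalently this is ζ(20) − Σ_{k≤3n} 1/k^20.)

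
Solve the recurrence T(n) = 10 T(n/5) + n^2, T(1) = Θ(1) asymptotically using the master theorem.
T(n) = Θ(n^2)

log_5 10 ≈ 1.431. f(n) = n^2 dominates n^(log_5 10) since 2 > 1.431, and the regularity condition a·f(n/b) = 10·(n/5)^2 = (10/25)·n^2 ≤ c·f(n) holds with c = 10/25 ≈ 0.4 < 1. So this is Case 3: T(n) = Θ(f(n)) = Θ(n^2).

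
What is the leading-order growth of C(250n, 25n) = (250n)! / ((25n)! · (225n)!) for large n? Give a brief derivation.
C(250n, 25n) ~ (10000000000/387420489)^(25n) · sqrt(5/(9π·25n))

Write N = 25n. Apply Stirling to each factorial:
  (10N)! ~ sqrt(2π·10N) · (10N/e)^(10N),
  N! ~ sqrt(2π N) · (N/e)^N,
  (9N)! ~ sqrt(2π·9N) · (9N/e)^(9N).
The exponential factors combine to (10N)^(10N) / (N^N · (9N)^(9N)) = 10^(10N)/9^(9N) = (10^10/9^9)^N = (10000000000/387420489)^N.
The square-root prefactors combine to sqrt(2π·10N) / (sqrt(2π N)·sqrt(2π·9N)) = sqrt(10 / (2π·9·N)) = sqrt(5/(9π·25n)).
Substituting N = 25n: C(250n, 25n) ~ (10000000000/387420489)^(25n) · sqrt(5/(9π·25n)).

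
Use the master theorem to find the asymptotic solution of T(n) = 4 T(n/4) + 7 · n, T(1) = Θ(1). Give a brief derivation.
T(n) = Θ(n log n)

log_4 4 = 1, and f(n) = 7 · n = Θ(n^(log_4 4)). This is Case 2 of the master theorem: T(n) = Θ(f(n) · log n) = Θ(n log n).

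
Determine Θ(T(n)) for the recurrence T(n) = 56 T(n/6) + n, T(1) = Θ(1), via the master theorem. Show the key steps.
T(n) = Θ(n^(log_6 56))

Master theorem: compare f(n) = n to n^(log_6 56) where log_6 56 ≈ 2.247. Since 1 < log_6 56, we have f(n) = O(n^(log_6 56 − ε)) for some ε > 0 — Case 1. Hence T(n) = Θ(n^(log_6 56)).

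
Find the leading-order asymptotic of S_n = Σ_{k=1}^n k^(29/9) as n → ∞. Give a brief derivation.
S_n ~ (9/38) · n^(38/9)

Integral comparison: Σ_{k=1}^n k^(29/9) = ∫_0^n x^(29/9) dx + O(n^(29/9)). The integral is n^(1 + 29/9) / (1 + 29/9) = n^((29+9)/9) / ((29+9)/9) = (9/38) · n^(38/9).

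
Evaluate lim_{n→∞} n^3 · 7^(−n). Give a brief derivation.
lim = 0

Exponentials with base > 1 dominate every fixed polynomial: for any fixed c, n^c / 7^n → 0 as n → ∞ (e.g. by the ratio test, or by writing 7^n = e^(n ln 7) and noting e^(n ln 7) / n^c → ∞). Hence n^3 · 7^(−n) = n^3 / 7^n → 0.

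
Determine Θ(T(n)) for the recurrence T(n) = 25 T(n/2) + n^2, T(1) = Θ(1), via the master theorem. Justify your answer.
T(n) = Θ(n^(log_2 25))

Master theorem: compare f(n) = n^2 to n^(log_2 25) where log_2 25 ≈ 4.644. Since 2 < log_2 25, we have f(n) = O(n^(log_2 25 − ε)) for some ε > 0 — Case 1. Hence T(n) = Θ(n^(log_2 25)).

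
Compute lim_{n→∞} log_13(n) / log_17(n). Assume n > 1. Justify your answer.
lim = ln(17) / ln(13) = log_13(17)

Change of base: log_13(n) = ln n / ln 13 and log_17(n) = ln n / ln 17. The ratio is (ln n / ln 13) · (ln 17 / ln n) = ln 17 / ln 13, a constant independent of n. So the limit is ln 17 / ln 13 = log_13(17).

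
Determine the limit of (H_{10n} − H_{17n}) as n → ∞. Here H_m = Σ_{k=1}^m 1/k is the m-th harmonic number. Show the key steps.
lim = ln(10/17)

Euler-Maclaurin gives H_m = ln m + γ + 1/(2m) + O(1/m^2). The γ and O(1/m) terms cancel in the difference:
  H_{10n} − H_{17n} = ln(10n) − ln(17n) + O(1/n) = ln(10/17) + O(1/n).
Hence the limit is ln(10/17).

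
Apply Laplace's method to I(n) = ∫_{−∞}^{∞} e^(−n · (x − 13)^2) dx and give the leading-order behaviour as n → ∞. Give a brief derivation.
I(n) = sqrt(π/n)

Here φ(x) = (x − 13)^2 has its unique minimum at x* = 13 with φ(x*) = 0 and φ''(x*) = 2. Laplace's method gives
  I(n) ~ e^(−n φ(x*)) · sqrt(2π / (n · φ''(x*))) = sqrt(2π / (2n)) = sqrt(π/n).
This is exact: substituting u = (x − 13)·sqrt(n) gives I(n) = (1/sqrt(n)) ∫_{−∞}^{∞} e^(−u^2) du = sqrt(π/n).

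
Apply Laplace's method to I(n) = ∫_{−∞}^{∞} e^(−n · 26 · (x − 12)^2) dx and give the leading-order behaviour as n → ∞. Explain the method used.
I(n) = sqrt(π/(26n))

Here φ(x) = 26 · (x − 12)^2 has its unique minimum at x* = 12 with φ(x*) = 0 and φ''(x*) = 52. Laplace's method gives
  I(n) ~ e^(−n φ(x*)) · sqrt(2π / (n · φ''(x*))) = sqrt(2π / (52n)) = sqrt(π/(26n)).
This is exact: substituting u = (x − 12)·sqrt(26n) gives I(n) = (1/sqrt(26n)) ∫_{−∞}^{∞} e^(−u^2) du = sqrt(π/(26n)).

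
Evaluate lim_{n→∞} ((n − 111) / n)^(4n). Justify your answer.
lim = e^(−444)

Rewrite as (1 − 111/n)^(4n). By the standard limit (1 + x/n)^n → e^x, we have (1 − 111/n)^n → e^(−111), and raising to the 4th power gives e^(−444).
More precisely, ln[(1 − 111/n)^(4n)] = 4n · ln(1 − 111/n) = 4n · (-111/n + O(1/n^2)) = -444 + O(1/n) → -444.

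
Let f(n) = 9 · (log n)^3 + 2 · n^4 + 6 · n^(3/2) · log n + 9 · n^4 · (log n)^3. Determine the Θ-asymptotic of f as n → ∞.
f(n) ∈ Θ(n^4 · (log n)^3)

Compare the terms by growth order. For large n, n^a · (log n)^b dominates n^a' · (log n)^b' iff a > a', or (a = a' and b > b'). Ranking the 4 terms shows the dominant one is 9 · n^4 · (log n)^3. Hence f(n) ∈ Θ(n^4 · (log n)^3).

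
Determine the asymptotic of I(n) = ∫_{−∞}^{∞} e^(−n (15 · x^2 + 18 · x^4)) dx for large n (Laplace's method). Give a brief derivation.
I(n) ~ sqrt(π/(15n))

φ(x) = 15 · x^2 + 18 · x^4 has its unique global minimum at x* = 0 (since φ'(x) = 30x + 72x^3 = 0 only at x = 0 for real x with both coefficients positive, and φ → ∞ as |x| → ∞). At x* = 0, φ(0) = 0 and φ''(0) = 30. Laplace's method then gives
  I(n) ~ sqrt(2π / (n · φ''(0))) · e^(−n φ(0)) = sqrt(2π / (30n)) = sqrt(π/(15n)).
The 18 · x^4 term contributes only at subleading order (an O(1/n) relative correction).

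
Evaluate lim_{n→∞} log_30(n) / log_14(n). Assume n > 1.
lim = ln(14) / ln(30) = log_30(14)

Change of base: log_30(n) = ln n / ln 30 and log_14(n) = ln n / ln 14. The ratio is (ln n / ln 30) · (ln 14 / ln n) = ln 14 / ln 30, a constant independent of n. So the limit is ln 14 / ln 30 = log_30(14).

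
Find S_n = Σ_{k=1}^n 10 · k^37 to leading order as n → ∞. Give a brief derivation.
S_n ~ 5 · n^38 / 19

By integral comparison (Euler-Maclaurin), Σ_{k=1}^n 10 · k^37 = 10 · ∫_0^n x^37 dx + O(n^37) = 10 · n^38/38 = 5 · n^38 / 19 + O(n^37). (Equivalently, Faulhaber's formula gives the same leading term.)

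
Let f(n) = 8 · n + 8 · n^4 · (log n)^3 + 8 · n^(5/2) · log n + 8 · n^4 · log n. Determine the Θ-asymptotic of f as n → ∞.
f(n) ∈ Θ(n^4 · (log n)^3)

Compare the terms by growth order. For large n, n^a · (log n)^b dominates n^a' · (log n)^b' iff a > a', or (a = a' and b > b'). Ranking the 4 terms shows the dominant one is 8 · n^4 · (log n)^3. Hence f(n) ∈ Θ(n^4 · (log n)^3).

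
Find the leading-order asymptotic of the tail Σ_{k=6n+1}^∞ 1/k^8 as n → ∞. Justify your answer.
Σ_{k>6n} 1/k^8 ~ 1/(7 · (6n)^7)

Compare to the integral: ∫_{6n}^∞ x^(−8) dx = [−x^(−7)/7]_{6n}^∞ = 1/((8−1)·(6n)^7). Euler-Maclaurin then gives
  Σ_{k>6n} 1/k^8 = ∫_{6n}^∞ dx/x^8 − 1/(2·(6n)^8) + O(1/(6n)^9).
(Equivalently this is ζ(8) − Σ_{k≤6n} 1/k^8.)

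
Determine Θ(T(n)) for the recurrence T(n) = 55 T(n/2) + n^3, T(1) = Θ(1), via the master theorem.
T(n) = Θ(n^(log_2 55))

Master theorem: compare f(n) = n^3 to n^(log_2 55) where log_2 55 ≈ 5.781. Since 3 < log_2 55, we have f(n) = O(n^(log_2 55 − ε)) for some ε > 0 — Case 1. Hence T(n) = Θ(n^(log_2 55)).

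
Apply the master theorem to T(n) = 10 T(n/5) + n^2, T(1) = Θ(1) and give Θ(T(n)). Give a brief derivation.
T(n) = Θ(n^2)

log_5 10 ≈ 1.431. f(n) = n^2 dominates n^(log_5 10) since 2 > 1.431, and the regularity condition a·f(n/b) = 10·(n/5)^2 = (10/25)·n^2 ≤ c·f(n) holds with c = 10/25 ≈ 0.4 < 1. So this is Case 3: T(n) = Θ(f(n)) = Θ(n^2).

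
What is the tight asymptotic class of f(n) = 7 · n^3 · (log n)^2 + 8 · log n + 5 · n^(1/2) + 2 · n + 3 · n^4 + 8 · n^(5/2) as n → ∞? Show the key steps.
f(n) ∈ Θ(n^4)

Compare the terms by growth order. For large n, n^a · (log n)^b dominates n^a' · (log n)^b' iff a > a', or (a = a' and b > b'). Ranking the 6 terms shows the dominant one is 3 · n^4. Hence f(n) ∈ Θ(n^4).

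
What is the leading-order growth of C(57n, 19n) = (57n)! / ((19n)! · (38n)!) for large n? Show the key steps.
C(57n, 19n) ~ (27/4)^(19n) · sqrt(3/(4π·19n))

Write N = 19n. Apply Stirling to each factorial:
  (3N)! ~ sqrt(2π·3N) · (3N/e)^(3N),
  N! ~ sqrt(2π N) · (N/e)^N,
  (2N)! ~ sqrt(2π·2N) · (2N/e)^(2N).
The exponential factors combine to (3N)^(3N) / (N^N · (2N)^(2N)) = 3^(3N)/2^(2N) = (3^3/2^2)^N = (27/4)^N.
The square-root prefactors combine to sqrt(2π·3N) / (sqrt(2π N)·sqrt(2π·2N)) = sqrt(3 / (2π·2·N)) = sqrt(3/(4π·19n)).
Substituting N = 19n: C(57n, 19n) ~ (27/4)^(19n) · sqrt(3/(4π·19n)).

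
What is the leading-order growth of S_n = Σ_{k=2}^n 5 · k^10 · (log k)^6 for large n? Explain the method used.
S_n ~ 5 · n^11 · (log n)^6 / 11

By integral comparison, S_n = ∫_1^n 5 · x^10 · (log x)^6 dx + O(n^10 · (log n)^6). For the integral, the leading term of ∫_1^n x^10 (log x)^6 dx is n^11/11 · (log n)^6 (by repeated integration by parts; each step lowers the log-exponent and produces a relatively O(1/log n) correction). Hence S_n ~ 5 · n^11 · (log n)^6 / 11.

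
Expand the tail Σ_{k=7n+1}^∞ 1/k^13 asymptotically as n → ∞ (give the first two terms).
Σ_{k>7n} 1/k^13 = 1/(12 · (7n)^12) − 1/(2 · (7n)^13) + O(1/(7n)^14)

Compare to the integral: ∫_{7n}^∞ x^(−13) dx = [−x^(−12)/12]_{7n}^∞ = 1/((13−1)·(7n)^12). The Euler-Maclaurin correction adds −f(7n)/2 = −1/(2·(7n)^13). Euler-Maclaurin then gives
  Σ_{k>7n} 1/k^13 = ∫_{7n}^∞ dx/x^13 − 1/(2·(7n)^13) + O(1/(7n)^14).
(Equivalently this is ζ(13) − Σ_{k≤7n} 1/k^13.)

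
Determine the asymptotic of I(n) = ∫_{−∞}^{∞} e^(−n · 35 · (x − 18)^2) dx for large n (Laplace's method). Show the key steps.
I(n) = sqrt(π/(35n))

Here φ(x) = 35 · (x − 18)^2 has its unique minimum at x* = 18 with φ(x*) = 0 and φ''(x*) = 70. Laplace's method gives
  I(n) ~ e^(−n φ(x*)) · sqrt(2π / (n · φ''(x*))) = sqrt(2π / (70n)) = sqrt(π/(35n)).
This is exact: substituting u = (x − 18)·sqrt(35n) gives I(n) = (1/sqrt(35n)) ∫_{−∞}^{∞} e^(−u^2) du = sqrt(π/(35n)).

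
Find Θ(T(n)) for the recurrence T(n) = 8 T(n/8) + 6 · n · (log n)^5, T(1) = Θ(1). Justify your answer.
T(n) = Θ(n · (log n)^6)

Here log_8 8 = 1 and f(n) = 6 · n · (log n)^5 = Θ(n^(log_8 8) · (log n)^5). This is the extended Case 2 of the master theorem (f matches the critical exponent up to log factors), giving T(n) = Θ(n^(log_8 8) · (log n)^(5+1)) = Θ(n · (log n)^6).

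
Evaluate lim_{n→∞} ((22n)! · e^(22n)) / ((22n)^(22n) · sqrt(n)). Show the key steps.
lim = sqrt(2π·22)

Stirling: (22n)! ~ sqrt(2π·22n) · (22n/e)^(22n). Hence
  (22n)! · e^(22n) / (22n)^(22n) ~ sqrt(2π·22n).
Dividing by sqrt(n): sqrt(2π·22n) / sqrt(n) = sqrt(2π·22) · n^((1−1)/2), so the limit is sqrt(2π·22).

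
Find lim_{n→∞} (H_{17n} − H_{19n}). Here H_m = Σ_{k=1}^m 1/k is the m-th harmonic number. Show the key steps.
lim = ln(17/19)

Euler-Maclaurin gives H_m = ln m + γ + 1/(2m) + O(1/m^2). The γ and O(1/m) terms cancel in the difference:
  H_{17n} − H_{19n} = ln(17n) − ln(19n) + O(1/n) = ln(17/19) + O(1/n).
Hence the limit is ln(17/19).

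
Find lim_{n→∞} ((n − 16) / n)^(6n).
lim = e^(−96)

Rewrite as (1 − 16/n)^(6n). By the standard limit (1 + x/n)^n → e^x, we have (1 − 16/n)^n → e^(−16), and raising to the 6th power gives e^(−96).
More precisely, ln[(1 − 16/n)^(6n)] = 6n · ln(1 − 16/n) = 6n · (-16/n + O(1/n^2)) = -96 + O(1/n) → -96.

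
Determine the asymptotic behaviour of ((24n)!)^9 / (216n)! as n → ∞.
((24n)!)^9/(216n)! ~ ((2π·24n)^(8/2) / 3) · 9^(−9·24n)  →  0

Write N = 24n. Stirling: N! ~ sqrt(2π N)(N/e)^N and (9N)! ~ sqrt(2π·9N)·(9N/e)^(9N).
  (N!)^9/(9N)! ~ (2π N)^(9/2) (N/e)^(9N) / [sqrt(2π·9N) (9N/e)^(9N)]
     = (2π N)^(9/2) / sqrt(2π·9N) · (N/(9N))^(9N)
     = (2π N)^((9−1)/2) / 3 · 9^(−9N).
Since 9^9 > 1, the factor 9^(−9N) decays exponentially, so the ratio → 0. Substituting N = 24n gives the stated form.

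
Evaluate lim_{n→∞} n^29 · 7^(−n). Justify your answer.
lim = 0

Exponentials with base > 1 dominate every fixed polynomial: for any fixed c, n^c / 7^n → 0 as n → ∞ (e.g. by the ratio test, or by writing 7^n = e^(n ln 7) and noting e^(n ln 7) / n^c → ∞). Hence n^29 · 7^(−n) = n^29 / 7^n → 0.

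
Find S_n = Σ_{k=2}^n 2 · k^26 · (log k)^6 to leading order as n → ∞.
S_n ~ 2 · n^27 · (log n)^6 / 27

By integral comparison, S_n = ∫_1^n 2 · x^26 · (log x)^6 dx + O(n^26 · (log n)^6). For the integral, the leading term of ∫_1^n x^26 (log x)^6 dx is n^27/27 · (log n)^6 (by repeated integration by parts; each step lowers the log-exponent and produces a relatively O(1/log n) correction). Hence S_n ~ 2 · n^27 · (log n)^6 / 27.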